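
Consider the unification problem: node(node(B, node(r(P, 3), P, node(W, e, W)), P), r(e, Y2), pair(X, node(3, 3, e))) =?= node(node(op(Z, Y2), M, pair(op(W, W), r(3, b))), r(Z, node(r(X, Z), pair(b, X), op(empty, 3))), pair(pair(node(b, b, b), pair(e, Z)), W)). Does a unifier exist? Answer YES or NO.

Decompose node/3: node(B, node(r(P, 3), P, node(W, e, W)), P) =?= node(op(Z, Y2), M, pair(op(W, W), r(3, b))),  r(e, Y2) =?= r(Z, node(r(X, Z), pair(b, X), op(empty, 3))),  pair(X, node(3, 3, e)) =?= pair(pair(node(b, b, b), pair(e, Z)), W).
Decompose node/3: B =?= op(Z, Y2),  node(r(P, 3), P, node(W, e, W)) =?= M,  P =?= pair(op(W, W), r(3, b)).
Bind B := op(Z, Y2); no other remaining equation mentions B.
Bind M := node(r(P, 3), P, node(W, e, W)); no other remaining equation mentions M.
Bind P := pair(op(W, W), r(3, b)); no other remaining equation mentions P. Substituting into the earlier binding gives M := node(r(pair(op(W, W), r(3, b)), 3), pair(op(W, W), r(3, b)), node(W, e, W)).
Decompose r/2: e =?= Z,  Y2 =?= node(r(X, Z), pair(b, X), op(empty, 3)).
Bind Z := e; substituting into the remaining equations gives: Y2 =?= node(r(X, e), pair(b, X), op(empty, 3)),  pair(X, node(3, 3, e)) =?= pair(pair(node(b, b, b), pair(e, e)), W). Substituting into the earlier binding gives B := op(e, Y2).
Bind Y2 := node(r(X, e), pair(b, X), op(empty, 3)); no other remaining equation mentions Y2. Substituting into the earlier binding gives B := op(e, node(r(X, e), pair(b, X), op(empty, 3))).
Decompose pair/2: X =?= pair(node(b, b, b), pair(e, e)),  node(3, 3, e) =?= W.
Bind X := pair(node(b, b, b), pair(e, e)); no other remaining equation mentions X. Substituting into the earlier bindings gives B := op(e, node(r(pair(node(b, b, b), pair(e, e)), e), pair(b, pair(node(b, b, b), pair(e, e))), op(empty, 3))), Y2 := node(r(pair(node(b, b, b), pair(e, e)), e), pair(b, pair(node(b, b, b), pair(e, e))), op(empty, 3)).
Bind W := node(3, 3, e). Substituting into the earlier bindings gives M := node(r(pair(op(node(3, 3, e), node(3, 3, e)), r(3, b)), 3), pair(op(node(3, 3, e), node(3, 3, e)), r(3, b)), node(node(3, 3, e), e, node(3, 3, e))), P := pair(op(node(3, 3, e), node(3, 3, e)), r(3, b)).
No equations remain and no clash or occurs-check failure arose, so a unifier exists.

YES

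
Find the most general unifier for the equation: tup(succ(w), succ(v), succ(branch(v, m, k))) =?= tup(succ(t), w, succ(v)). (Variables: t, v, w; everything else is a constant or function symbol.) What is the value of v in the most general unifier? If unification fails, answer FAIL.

Decompose tup/3: succ(w) =?= succ(t),  succ(v) =?= w,  succ(branch(v, m, k)) =?= succ(v).
Decompose succ/1: w =?= t.
Bind w := t; substituting into the one remaining equation that mentions w gives: succ(v) =?= t.
Bind t := succ(v); no other remaining equation mentions t. Substituting into the earlier binding gives w := succ(v).
Decompose succ/1: branch(v, m, k) =?= v.
Occurs check fails: v occurs in branch(v, m, k); the equation v =?= branch(v, m, k) has no finite solution.

FAIL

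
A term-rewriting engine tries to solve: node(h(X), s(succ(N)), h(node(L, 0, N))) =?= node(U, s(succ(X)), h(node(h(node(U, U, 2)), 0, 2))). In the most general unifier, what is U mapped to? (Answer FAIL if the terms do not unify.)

Decompose node/3: h(X) =?= U,  s(succ(N)) =?= s(succ(X)),  h(node(L, 0, N)) =?= h(node(h(node(U, U, 2)), 0, 2)).
Bind U := h(X); substituting into the one remaining equation that mentions U gives: h(node(L, 0, N)) =?= h(node(h(node(h(X), h(X), 2)), 0, 2)).
Decompose s/1: succ(N) =?= succ(X).
Decompose succ/1: N =?= X.
Bind N := X; substituting into the remaining equation gives: h(node(L, 0, X)) =?= h(node(h(node(h(X), h(X), 2)), 0, 2)).
Decompose h/1: node(L, 0, X) =?= node(h(node(h(X), h(X), 2)), 0, 2).
Decompose node/3: L =?= h(node(h(X), h(X), 2)),  0 =?= 0,  X =?= 2.
Bind L := h(node(h(X), h(X), 2)); no other remaining equation mentions L.
Delete trivial equation 0 =?= 0.
Bind X := 2. Substituting into the earlier bindings gives U := h(2), N := 2, L := h(node(h(2), h(2), 2)).
MGU = { U := h(2), N := 2, L := h(node(h(2), h(2), 2)), X := 2 }, so U := h(2).

h(2)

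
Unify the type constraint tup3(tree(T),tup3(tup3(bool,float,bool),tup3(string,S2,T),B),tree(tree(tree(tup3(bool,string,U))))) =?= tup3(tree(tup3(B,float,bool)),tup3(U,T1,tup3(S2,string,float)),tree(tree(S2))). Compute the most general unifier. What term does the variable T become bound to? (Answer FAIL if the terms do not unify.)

Decompose tup3/3: tree(T) =?= tree(tup3(B,float,bool)),  tup3(tup3(bool,float,bool),tup3(string,S2,T),B) =?= tup3(U,T1,tup3(S2,string,float)),  tree(tree(tree(tup3(bool,string,U)))) =?= tree(tree(S2)).
Decompose tree/1: T =?= tup3(B,float,bool).
Bind T := tup3(B,float,bool); substituting into the one remaining equation that mentions T gives: tup3(tup3(bool,float,bool),tup3(string,S2,tup3(B,float,bool)),B) =?= tup3(U,T1,tup3(S2,string,float)).
Decompose tup3/3: tup3(bool,float,bool) =?= U,  tup3(string,S2,tup3(B,float,bool)) =?= T1,  B =?= tup3(S2,string,float).
Bind U := tup3(bool,float,bool); substituting into the one remaining equation that mentions U gives: tree(tree(tree(tup3(bool,string,tup3(bool,float,bool))))) =?= tree(tree(S2)).
Bind T1 := tup3(string,S2,tup3(B,float,bool)); no other remaining equation mentions T1.
Bind B := tup3(S2,string,float); no other remaining equation mentions B. Substituting into the earlier bindings gives T := tup3(tup3(S2,string,float),float,bool), T1 := tup3(string,S2,tup3(tup3(S2,string,float),float,bool)).
Decompose tree/1: tree(tree(tup3(bool,string,tup3(bool,float,bool)))) =?= tree(S2).
Decompose tree/1: tree(tup3(bool,string,tup3(bool,float,bool))) =?= S2.
Bind S2 := tree(tup3(bool,string,tup3(bool,float,bool))). Substituting into the earlier bindings gives T := tup3(tup3(tree(tup3(bool,string,tup3(bool,float,bool))),string,float),float,bool), T1 := tup3(string,tree(tup3(bool,string,tup3(bool,float,bool))),tup3(tup3(tree(tup3(bool,string,tup3(bool,float,bool))),string,float),float,bool)), B := tup3(tree(tup3(bool,string,tup3(bool,float,bool))),string,float).
MGU = { T ↦ tup3(tup3(tree(tup3(bool,string,tup3(bool,float,bool))),string,float),float,bool), U ↦ tup3(bool,float,bool), T1 ↦ tup3(string,tree(tup3(bool,string,tup3(bool,float,bool))),tup3(tup3(tree(tup3(bool,string,tup3(bool,float,bool))),string,float),float,bool)), B ↦ tup3(tree(tup3(bool,string,tup3(bool,float,bool))),string,float), S2 ↦ tree(tup3(bool,string,tup3(bool,float,bool))) }, so T ↦ tup3(tup3(tree(tup3(bool,string,tup3(bool,float,bool))),string,float),float,bool).

tup3(tup3(tree(tup3(bool,string,tup3(bool,float,bool))),string,float),float,bool)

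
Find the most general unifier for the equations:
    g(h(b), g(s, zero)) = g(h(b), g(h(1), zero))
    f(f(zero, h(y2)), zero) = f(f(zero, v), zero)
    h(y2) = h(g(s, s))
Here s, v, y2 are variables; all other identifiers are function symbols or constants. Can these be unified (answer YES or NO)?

Decompose g/2: h(b) = h(b),  g(s, zero) = g(h(1), zero).
Delete trivial equation h(b) = h(b).
Decompose g/2: s = h(1),  zero = zero.
Bind s := h(1); substituting into the one remaining equation that mentions s gives: h(y2) = h(g(h(1), h(1))).
Delete trivial equation zero = zero.
Decompose f/2: f(zero, h(y2)) = f(zero, v),  zero = zero.
Decompose f/2: zero = zero,  h(y2) = v.
Delete trivial equation zero = zero.
Bind v := h(y2); no other remaining equation mentions v.
Delete trivial equation zero = zero.
Decompose h/1: y2 = g(h(1), h(1)).
Bind y2 := g(h(1), h(1)). Substituting into the earlier binding gives v := h(g(h(1), h(1))).
No equations remain and no clash or occurs-check failure arose, so a unifier exists.

YES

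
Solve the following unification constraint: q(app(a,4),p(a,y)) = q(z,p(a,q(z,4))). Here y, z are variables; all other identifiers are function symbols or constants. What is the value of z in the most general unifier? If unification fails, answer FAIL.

Decompose q/2: app(a,4) = z,  p(a,y) = p(a,q(z,4)).
Bind z := app(a,4); substituting into the remaining equation gives: p(a,y) = p(a,q(app(a,4),4)).
Decompose p/2: a = a,  y = q(app(a,4),4).
Delete trivial equation a = a.
Bind y := q(app(a,4),4).
MGU = { z := app(a,4), y := q(app(a,4),4) }, so z := app(a,4).

app(a,4)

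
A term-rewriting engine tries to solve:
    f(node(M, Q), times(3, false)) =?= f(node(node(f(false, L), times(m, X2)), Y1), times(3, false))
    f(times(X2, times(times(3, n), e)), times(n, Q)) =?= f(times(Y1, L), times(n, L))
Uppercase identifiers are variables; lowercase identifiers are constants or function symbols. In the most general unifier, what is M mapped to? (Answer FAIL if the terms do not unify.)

node(f(false, times(times(3, n), e)), times(m, times(times(3, n), e)))

Decompose f/2: node(M, Q) =?= node(node(f(false, L), times(m, X2)), Y1),  times(3, false) =?= times(3, false).
Decompose node/2: M =?= node(f(false, L), times(m, X2)),  Q =?= Y1.
Bind M := node(f(false, L), times(m, X2)); no other remaining equation mentions M.
Bind Q := Y1; substituting into the one remaining equation that mentions Q gives: f(times(X2, times(times(3, n), e)), times(n, Y1)) =?= f(times(Y1, L), times(n, L)).
Delete trivial equation times(3, false) =?= times(3, false).
Decompose f/2: times(X2, times(times(3, n), e)) =?= times(Y1, L),  times(n, Y1) =?= times(n, L).
Decompose times/2: X2 =?= Y1,  times(times(3, n), e) =?= L.
Bind X2 := Y1; no other remaining equation mentions X2. Substituting into the earlier binding gives M := node(f(false, L), times(m, Y1)).
Bind L := times(times(3, n), e); substituting into the remaining equation gives: times(n, Y1) =?= times(n, times(times(3, n), e)). Substituting into the earlier binding gives M := node(f(false, times(times(3, n), e)), times(m, Y1)).
Decompose times/2: n =?= n,  Y1 =?= times(times(3, n), e).
Delete trivial equation n =?= n.
Bind Y1 := times(times(3, n), e). Substituting into the earlier bindings gives M := node(f(false, times(times(3, n), e)), times(m, times(times(3, n), e))), Q := times(times(3, n), e), X2 := times(times(3, n), e).
MGU = { M := node(f(false, times(times(3, n), e)), times(m, times(times(3, n), e))), Q := times(times(3, n), e), X2 := times(times(3, n), e), L := times(times(3, n), e), Y1 := times(times(3, n), e) }, so M := node(f(false, times(times(3, n), e)), times(m, times(times(3, n), e))).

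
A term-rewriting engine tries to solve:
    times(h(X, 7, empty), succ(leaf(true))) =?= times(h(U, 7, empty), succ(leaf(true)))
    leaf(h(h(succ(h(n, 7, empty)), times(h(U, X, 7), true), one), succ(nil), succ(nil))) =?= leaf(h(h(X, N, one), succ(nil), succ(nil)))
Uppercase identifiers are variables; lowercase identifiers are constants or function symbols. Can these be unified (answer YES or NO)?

YES

Decompose times/2: h(X, 7, empty) =?= h(U, 7, empty),  succ(leaf(true)) =?= succ(leaf(true)).
Decompose h/3: X =?= U,  7 =?= 7,  empty =?= empty.
Bind X := U; substituting into the one remaining equation that mentions X gives: leaf(h(h(succ(h(n, 7, empty)), times(h(U, U, 7), true), one), succ(nil), succ(nil))) =?= leaf(h(h(U, N, one), succ(nil), succ(nil))).
Delete trivial equation 7 =?= 7.
Delete trivial equation empty =?= empty.
Delete trivial equation succ(leaf(true)) =?= succ(leaf(true)).
Decompose leaf/1: h(h(succ(h(n, 7, empty)), times(h(U, U, 7), true), one), succ(nil), succ(nil)) =?= h(h(U, N, one), succ(nil), succ(nil)).
Decompose h/3: h(succ(h(n, 7, empty)), times(h(U, U, 7), true), one) =?= h(U, N, one),  succ(nil) =?= succ(nil),  succ(nil) =?= succ(nil).
Decompose h/3: succ(h(n, 7, empty)) =?= U,  times(h(U, U, 7), true) =?= N,  one =?= one.
Bind U := succ(h(n, 7, empty)); substituting into the one remaining equation that mentions U gives: times(h(succ(h(n, 7, empty)), succ(h(n, 7, empty)), 7), true) =?= N. Substituting into the earlier binding gives X := succ(h(n, 7, empty)).
Bind N := times(h(succ(h(n, 7, empty)), succ(h(n, 7, empty)), 7), true); no other remaining equation mentions N.
Delete trivial equation one =?= one.
Delete trivial equation succ(nil) =?= succ(nil).
Delete trivial equation succ(nil) =?= succ(nil).
No equations remain and no clash or occurs-check failure arose, so a unifier exists.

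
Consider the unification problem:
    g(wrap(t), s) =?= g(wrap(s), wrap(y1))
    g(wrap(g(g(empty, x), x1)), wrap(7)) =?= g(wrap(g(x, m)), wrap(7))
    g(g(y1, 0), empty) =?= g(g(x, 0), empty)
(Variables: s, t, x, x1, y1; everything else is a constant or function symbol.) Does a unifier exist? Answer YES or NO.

Decompose g/2: wrap(t) =?= wrap(s),  s =?= wrap(y1).
Decompose wrap/1: t =?= s.
Bind t := s; no other remaining equation mentions t.
Bind s := wrap(y1); no other remaining equation mentions s. Substituting into the earlier binding gives t := wrap(y1).
Decompose g/2: wrap(g(g(empty, x), x1)) =?= wrap(g(x, m)),  wrap(7) =?= wrap(7).
Decompose wrap/1: g(g(empty, x), x1) =?= g(x, m).
Decompose g/2: g(empty, x) =?= x,  x1 =?= m.
Occurs check fails: x occurs in g(empty, x); the equation x =?= g(empty, x) has no finite solution.

NO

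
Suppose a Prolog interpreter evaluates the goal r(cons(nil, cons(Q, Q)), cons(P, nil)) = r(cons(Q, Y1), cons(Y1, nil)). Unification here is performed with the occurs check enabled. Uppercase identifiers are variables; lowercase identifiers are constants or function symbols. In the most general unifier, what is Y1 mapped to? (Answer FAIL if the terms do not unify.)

Decompose r/2: cons(nil, cons(Q, Q)) = cons(Q, Y1),  cons(P, nil) = cons(Y1, nil).
Decompose cons/2: nil = Q,  cons(Q, Q) = Y1.
Bind Q := nil; substituting into the one remaining equation that mentions Q gives: cons(nil, nil) = Y1.
Bind Y1 := cons(nil, nil); substituting into the remaining equation gives: cons(P, nil) = cons(cons(nil, nil), nil).
Decompose cons/2: P = cons(nil, nil),  nil = nil.
Bind P := cons(nil, nil); no other remaining equation mentions P.
Delete trivial equation nil = nil.
MGU = { Q ↦ nil, Y1 ↦ cons(nil, nil), P ↦ cons(nil, nil) }, so Y1 ↦ cons(nil, nil).

cons(nil, nil)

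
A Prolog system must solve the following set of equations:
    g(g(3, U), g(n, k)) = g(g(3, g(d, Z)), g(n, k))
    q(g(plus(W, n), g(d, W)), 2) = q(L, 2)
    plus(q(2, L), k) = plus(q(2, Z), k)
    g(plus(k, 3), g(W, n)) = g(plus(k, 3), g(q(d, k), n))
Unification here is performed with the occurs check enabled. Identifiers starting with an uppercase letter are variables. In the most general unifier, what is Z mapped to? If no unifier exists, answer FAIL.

Decompose g/2: g(3, U) = g(3, g(d, Z)),  g(n, k) = g(n, k).
Decompose g/2: 3 = 3,  U = g(d, Z).
Delete trivial equation 3 = 3.
Bind U := g(d, Z); no other remaining equation mentions U.
Delete trivial equation g(n, k) = g(n, k).
Decompose q/2: g(plus(W, n), g(d, W)) = L,  2 = 2.
Bind L := g(plus(W, n), g(d, W)); substituting into the one remaining equation that mentions L gives: plus(q(2, g(plus(W, n), g(d, W))), k) = plus(q(2, Z), k).
Delete trivial equation 2 = 2.
Decompose plus/2: q(2, g(plus(W, n), g(d, W))) = q(2, Z),  k = k.
Decompose q/2: 2 = 2,  g(plus(W, n), g(d, W)) = Z.
Delete trivial equation 2 = 2.
Bind Z := g(plus(W, n), g(d, W)); no other remaining equation mentions Z. Substituting into the earlier binding gives U := g(d, g(plus(W, n), g(d, W))).
Delete trivial equation k = k.
Decompose g/2: plus(k, 3) = plus(k, 3),  g(W, n) = g(q(d, k), n).
Delete trivial equation plus(k, 3) = plus(k, 3).
Decompose g/2: W = q(d, k),  n = n.
Bind W := q(d, k); no other remaining equation mentions W. Substituting into the earlier bindings gives U := g(d, g(plus(q(d, k), n), g(d, q(d, k)))), L := g(plus(q(d, k), n), g(d, q(d, k))), Z := g(plus(q(d, k), n), g(d, q(d, k))).
Delete trivial equation n = n.
MGU = { U -> g(d, g(plus(q(d, k), n), g(d, q(d, k)))), L -> g(plus(q(d, k), n), g(d, q(d, k))), Z -> g(plus(q(d, k), n), g(d, q(d, k))), W -> q(d, k) }, so Z -> g(plus(q(d, k), n), g(d, q(d, k))).

g(plus(q(d, k), n), g(d, q(d, k)))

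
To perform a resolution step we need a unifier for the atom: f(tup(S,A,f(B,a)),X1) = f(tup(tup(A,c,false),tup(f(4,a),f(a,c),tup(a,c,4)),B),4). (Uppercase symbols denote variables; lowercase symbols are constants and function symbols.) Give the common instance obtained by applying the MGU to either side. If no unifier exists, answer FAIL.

Decompose f/2: tup(S,A,f(B,a)) = tup(tup(A,c,false),tup(f(4,a),f(a,c),tup(a,c,4)),B),  X1 = 4.
Decompose tup/3: S = tup(A,c,false),  A = tup(f(4,a),f(a,c),tup(a,c,4)),  f(B,a) = B.
Bind S := tup(A,c,false); no other remaining equation mentions S.
Bind A := tup(f(4,a),f(a,c),tup(a,c,4)); no other remaining equation mentions A. Substituting into the earlier binding gives S := tup(tup(f(4,a),f(a,c),tup(a,c,4)),c,false).
Occurs check fails: B occurs in f(B,a); the equation B = f(B,a) has no finite solution.

FAIL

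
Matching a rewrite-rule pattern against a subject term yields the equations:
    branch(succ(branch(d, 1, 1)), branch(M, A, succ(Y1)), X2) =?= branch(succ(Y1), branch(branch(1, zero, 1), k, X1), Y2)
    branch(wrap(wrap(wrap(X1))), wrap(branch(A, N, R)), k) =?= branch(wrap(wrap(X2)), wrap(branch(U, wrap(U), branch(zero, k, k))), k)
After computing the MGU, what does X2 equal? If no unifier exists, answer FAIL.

Decompose branch/3: succ(branch(d, 1, 1)) =?= succ(Y1),  branch(M, A, succ(Y1)) =?= branch(branch(1, zero, 1), k, X1),  X2 =?= Y2.
Decompose succ/1: branch(d, 1, 1) =?= Y1.
Bind Y1 := branch(d, 1, 1); substituting into the one remaining equation that mentions Y1 gives: branch(M, A, succ(branch(d, 1, 1))) =?= branch(branch(1, zero, 1), k, X1).
Decompose branch/3: M =?= branch(1, zero, 1),  A =?= k,  succ(branch(d, 1, 1)) =?= X1.
Bind M := branch(1, zero, 1); no other remaining equation mentions M.
Bind A := k; substituting into the one remaining equation that mentions A gives: branch(wrap(wrap(wrap(X1))), wrap(branch(k, N, R)), k) =?= branch(wrap(wrap(X2)), wrap(branch(U, wrap(U), branch(zero, k, k))), k).
Bind X1 := succ(branch(d, 1, 1)); substituting into the one remaining equation that mentions X1 gives: branch(wrap(wrap(wrap(succ(branch(d, 1, 1))))), wrap(branch(k, N, R)), k) =?= branch(wrap(wrap(X2)), wrap(branch(U, wrap(U), branch(zero, k, k))), k).
Bind X2 := Y2; substituting into the remaining equation gives: branch(wrap(wrap(wrap(succ(branch(d, 1, 1))))), wrap(branch(k, N, R)), k) =?= branch(wrap(wrap(Y2)), wrap(branch(U, wrap(U), branch(zero, k, k))), k).
Decompose branch/3: wrap(wrap(wrap(succ(branch(d, 1, 1))))) =?= wrap(wrap(Y2)),  wrap(branch(k, N, R)) =?= wrap(branch(U, wrap(U), branch(zero, k, k))),  k =?= k.
Decompose wrap/1: wrap(wrap(succ(branch(d, 1, 1)))) =?= wrap(Y2).
Decompose wrap/1: wrap(succ(branch(d, 1, 1))) =?= Y2.
Bind Y2 := wrap(succ(branch(d, 1, 1))); no other remaining equation mentions Y2. Substituting into the earlier binding gives X2 := wrap(succ(branch(d, 1, 1))).
Decompose wrap/1: branch(k, N, R) =?= branch(U, wrap(U), branch(zero, k, k)).
Decompose branch/3: k =?= U,  N =?= wrap(U),  R =?= branch(zero, k, k).
Bind U := k; substituting into the one remaining equation that mentions U gives: N =?= wrap(k).
Bind N := wrap(k); no other remaining equation mentions N.
Bind R := branch(zero, k, k); no other remaining equation mentions R.
Delete trivial equation k =?= k.
MGU = { Y1 ↦ branch(d, 1, 1), M ↦ branch(1, zero, 1), A ↦ k, X1 ↦ succ(branch(d, 1, 1)), X2 ↦ wrap(succ(branch(d, 1, 1))), Y2 ↦ wrap(succ(branch(d, 1, 1))), U ↦ k, N ↦ wrap(k), R ↦ branch(zero, k, k) }, so X2 ↦ wrap(succ(branch(d, 1, 1))).

wrap(succ(branch(d, 1, 1)))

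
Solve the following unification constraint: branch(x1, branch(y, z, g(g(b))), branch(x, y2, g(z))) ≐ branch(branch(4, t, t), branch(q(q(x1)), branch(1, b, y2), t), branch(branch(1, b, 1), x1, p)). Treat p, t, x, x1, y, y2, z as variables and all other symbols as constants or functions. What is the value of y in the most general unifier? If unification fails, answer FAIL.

Decompose branch/3: x1 ≐ branch(4, t, t),  branch(y, z, g(g(b))) ≐ branch(q(q(x1)), branch(1, b, y2), t),  branch(x, y2, g(z)) ≐ branch(branch(1, b, 1), x1, p).
Bind x1 := branch(4, t, t); substituting into the remaining equations gives: branch(y, z, g(g(b))) ≐ branch(q(q(branch(4, t, t))), branch(1, b, y2), t),  branch(x, y2, g(z)) ≐ branch(branch(1, b, 1), branch(4, t, t), p).
Decompose branch/3: y ≐ q(q(branch(4, t, t))),  z ≐ branch(1, b, y2),  g(g(b)) ≐ t.
Bind y := q(q(branch(4, t, t))); no other remaining equation mentions y.
Bind z := branch(1, b, y2); substituting into the one remaining equation that mentions z gives: branch(x, y2, g(branch(1, b, y2))) ≐ branch(branch(1, b, 1), branch(4, t, t), p).
Bind t := g(g(b)); substituting into the remaining equation gives: branch(x, y2, g(branch(1, b, y2))) ≐ branch(branch(1, b, 1), branch(4, g(g(b)), g(g(b))), p). Substituting into the earlier bindings gives x1 := branch(4, g(g(b)), g(g(b))), y := q(q(branch(4, g(g(b)), g(g(b))))).
Decompose branch/3: x ≐ branch(1, b, 1),  y2 ≐ branch(4, g(g(b)), g(g(b))),  g(branch(1, b, y2)) ≐ p.
Bind x := branch(1, b, 1); no other remaining equation mentions x.
Bind y2 := branch(4, g(g(b)), g(g(b))); substituting into the remaining equation gives: g(branch(1, b, branch(4, g(g(b)), g(g(b))))) ≐ p. Substituting into the earlier binding gives z := branch(1, b, branch(4, g(g(b)), g(g(b)))).
Bind p := g(branch(1, b, branch(4, g(g(b)), g(g(b))))).
MGU = { x1 -> branch(4, g(g(b)), g(g(b))), y -> q(q(branch(4, g(g(b)), g(g(b))))), z -> branch(1, b, branch(4, g(g(b)), g(g(b)))), t -> g(g(b)), x -> branch(1, b, 1), y2 -> branch(4, g(g(b)), g(g(b))), p -> g(branch(1, b, branch(4, g(g(b)), g(g(b))))) }, so y -> q(q(branch(4, g(g(b)), g(g(b))))).

q(q(branch(4, g(g(b)), g(g(b)))))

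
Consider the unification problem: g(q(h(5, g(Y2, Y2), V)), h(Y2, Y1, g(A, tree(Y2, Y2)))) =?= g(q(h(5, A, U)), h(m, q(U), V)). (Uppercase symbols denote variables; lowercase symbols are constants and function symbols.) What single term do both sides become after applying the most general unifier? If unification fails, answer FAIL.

g(q(h(5, g(m, m), g(g(m, m), tree(m, m)))), h(m, q(g(g(m, m), tree(m, m))), g(g(m, m), tree(m, m))))

Decompose g/2: q(h(5, g(Y2, Y2), V)) =?= q(h(5, A, U)),  h(Y2, Y1, g(A, tree(Y2, Y2))) =?= h(m, q(U), V).
Decompose q/1: h(5, g(Y2, Y2), V) =?= h(5, A, U).
Decompose h/3: 5 =?= 5,  g(Y2, Y2) =?= A,  V =?= U.
Delete trivial equation 5 =?= 5.
Bind A := g(Y2, Y2); substituting into the one remaining equation that mentions A gives: h(Y2, Y1, g(g(Y2, Y2), tree(Y2, Y2))) =?= h(m, q(U), V).
Bind V := U; substituting into the remaining equation gives: h(Y2, Y1, g(g(Y2, Y2), tree(Y2, Y2))) =?= h(m, q(U), U).
Decompose h/3: Y2 =?= m,  Y1 =?= q(U),  g(g(Y2, Y2), tree(Y2, Y2)) =?= U.
Bind Y2 := m; substituting into the one remaining equation that mentions Y2 gives: g(g(m, m), tree(m, m)) =?= U. Substituting into the earlier binding gives A := g(m, m).
Bind Y1 := q(U); no other remaining equation mentions Y1.
Bind U := g(g(m, m), tree(m, m)). Substituting into the earlier bindings gives V := g(g(m, m), tree(m, m)), Y1 := q(g(g(m, m), tree(m, m))).
Applying the MGU to either side gives g(q(h(5, g(m, m), g(g(m, m), tree(m, m)))), h(m, q(g(g(m, m), tree(m, m))), g(g(m, m), tree(m, m)))).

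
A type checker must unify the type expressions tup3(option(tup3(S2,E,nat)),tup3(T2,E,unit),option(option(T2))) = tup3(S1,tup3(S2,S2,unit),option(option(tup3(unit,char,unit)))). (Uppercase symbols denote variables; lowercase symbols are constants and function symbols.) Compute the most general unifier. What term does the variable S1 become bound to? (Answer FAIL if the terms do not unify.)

option(tup3(tup3(unit,char,unit),tup3(unit,char,unit),nat))

Decompose tup3/3: option(tup3(S2,E,nat)) = S1,  tup3(T2,E,unit) = tup3(S2,S2,unit),  option(option(T2)) = option(option(tup3(unit,char,unit))).
Bind S1 := option(tup3(S2,E,nat)); no other remaining equation mentions S1.
Decompose tup3/3: T2 = S2,  E = S2,  unit = unit.
Bind T2 := S2; substituting into the one remaining equation that mentions T2 gives: option(option(S2)) = option(option(tup3(unit,char,unit))).
Bind E := S2; no other remaining equation mentions E. Substituting into the earlier binding gives S1 := option(tup3(S2,S2,nat)).
Delete trivial equation unit = unit.
Decompose option/1: option(S2) = option(tup3(unit,char,unit)).
Decompose option/1: S2 = tup3(unit,char,unit).
Bind S2 := tup3(unit,char,unit). Substituting into the earlier bindings gives S1 := option(tup3(tup3(unit,char,unit),tup3(unit,char,unit),nat)), T2 := tup3(unit,char,unit), E := tup3(unit,char,unit).
MGU = { S1 := option(tup3(tup3(unit,char,unit),tup3(unit,char,unit),nat)), T2 := tup3(unit,char,unit), E := tup3(unit,char,unit), S2 := tup3(unit,char,unit) }, so S1 := option(tup3(tup3(unit,char,unit),tup3(unit,char,unit),nat)).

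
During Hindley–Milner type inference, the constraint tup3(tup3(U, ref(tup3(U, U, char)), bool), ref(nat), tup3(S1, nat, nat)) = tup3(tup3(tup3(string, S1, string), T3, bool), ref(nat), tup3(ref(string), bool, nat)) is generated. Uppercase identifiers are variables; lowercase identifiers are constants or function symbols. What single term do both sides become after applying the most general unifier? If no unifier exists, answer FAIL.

Decompose tup3/3: tup3(U, ref(tup3(U, U, char)), bool) = tup3(tup3(string, S1, string), T3, bool),  ref(nat) = ref(nat),  tup3(S1, nat, nat) = tup3(ref(string), bool, nat).
Decompose tup3/3: U = tup3(string, S1, string),  ref(tup3(U, U, char)) = T3,  bool = bool.
Bind U := tup3(string, S1, string); substituting into the one remaining equation that mentions U gives: ref(tup3(tup3(string, S1, string), tup3(string, S1, string), char)) = T3.
Bind T3 := ref(tup3(tup3(string, S1, string), tup3(string, S1, string), char)); no other remaining equation mentions T3.
Delete trivial equation bool = bool.
Delete trivial equation ref(nat) = ref(nat).
Decompose tup3/3: S1 = ref(string),  nat = bool,  nat = nat.
Bind S1 := ref(string); no other remaining equation mentions S1. Substituting into the earlier bindings gives U := tup3(string, ref(string), string), T3 := ref(tup3(tup3(string, ref(string), string), tup3(string, ref(string), string), char)).
Clash: constants nat and bool differ; no unifier exists.

FAIL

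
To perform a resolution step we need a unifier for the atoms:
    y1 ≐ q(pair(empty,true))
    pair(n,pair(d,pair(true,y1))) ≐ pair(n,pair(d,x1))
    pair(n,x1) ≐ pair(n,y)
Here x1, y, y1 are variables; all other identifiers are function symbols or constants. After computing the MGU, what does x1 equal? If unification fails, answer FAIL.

Bind y1 := q(pair(empty,true)); substituting into the one remaining equation that mentions y1 gives: pair(n,pair(d,pair(true,q(pair(empty,true))))) ≐ pair(n,pair(d,x1)).
Decompose pair/2: n ≐ n,  pair(d,pair(true,q(pair(empty,true)))) ≐ pair(d,x1).
Delete trivial equation n ≐ n.
Decompose pair/2: d ≐ d,  pair(true,q(pair(empty,true))) ≐ x1.
Delete trivial equation d ≐ d.
Bind x1 := pair(true,q(pair(empty,true))); substituting into the remaining equation gives: pair(n,pair(true,q(pair(empty,true)))) ≐ pair(n,y).
Decompose pair/2: n ≐ n,  pair(true,q(pair(empty,true))) ≐ y.
Delete trivial equation n ≐ n.
Bind y := pair(true,q(pair(empty,true))).
MGU = { y1 := q(pair(empty,true)), x1 := pair(true,q(pair(empty,true))), y := pair(true,q(pair(empty,true))) }, so x1 := pair(true,q(pair(empty,true))).

pair(true,q(pair(empty,true)))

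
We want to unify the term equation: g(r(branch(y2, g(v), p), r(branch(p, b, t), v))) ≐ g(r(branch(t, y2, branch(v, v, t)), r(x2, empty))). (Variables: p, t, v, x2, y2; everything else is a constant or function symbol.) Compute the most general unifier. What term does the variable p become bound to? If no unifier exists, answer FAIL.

branch(empty, empty, g(empty))

Decompose g/1: r(branch(y2, g(v), p), r(branch(p, b, t), v)) ≐ r(branch(t, y2, branch(v, v, t)), r(x2, empty)).
Decompose r/2: branch(y2, g(v), p) ≐ branch(t, y2, branch(v, v, t)),  r(branch(p, b, t), v) ≐ r(x2, empty).
Decompose branch/3: y2 ≐ t,  g(v) ≐ y2,  p ≐ branch(v, v, t).
Bind y2 := t; substituting into the one remaining equation that mentions y2 gives: g(v) ≐ t.
Bind t := g(v); substituting into the remaining equations gives: p ≐ branch(v, v, g(v)),  r(branch(p, b, g(v)), v) ≐ r(x2, empty). Substituting into the earlier binding gives y2 := g(v).
Bind p := branch(v, v, g(v)); substituting into the remaining equation gives: r(branch(branch(v, v, g(v)), b, g(v)), v) ≐ r(x2, empty).
Decompose r/2: branch(branch(v, v, g(v)), b, g(v)) ≐ x2,  v ≐ empty.
Bind x2 := branch(branch(v, v, g(v)), b, g(v)); no other remaining equation mentions x2.
Bind v := empty. Substituting into the earlier bindings gives y2 := g(empty), t := g(empty), p := branch(empty, empty, g(empty)), x2 := branch(branch(empty, empty, g(empty)), b, g(empty)).
MGU = { y2 := g(empty), t := g(empty), p := branch(empty, empty, g(empty)), x2 := branch(branch(empty, empty, g(empty)), b, g(empty)), v := empty }, so p := branch(empty, empty, g(empty)).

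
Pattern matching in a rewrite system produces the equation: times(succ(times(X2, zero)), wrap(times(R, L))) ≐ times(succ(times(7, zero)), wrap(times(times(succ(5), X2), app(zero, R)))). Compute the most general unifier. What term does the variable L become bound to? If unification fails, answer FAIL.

Decompose times/2: succ(times(X2, zero)) ≐ succ(times(7, zero)),  wrap(times(R, L)) ≐ wrap(times(times(succ(5), X2), app(zero, R))).
Decompose succ/1: times(X2, zero) ≐ times(7, zero).
Decompose times/2: X2 ≐ 7,  zero ≐ zero.
Bind X2 := 7; substituting into the one remaining equation that mentions X2 gives: wrap(times(R, L)) ≐ wrap(times(times(succ(5), 7), app(zero, R))).
Delete trivial equation zero ≐ zero.
Decompose wrap/1: times(R, L) ≐ times(times(succ(5), 7), app(zero, R)).
Decompose times/2: R ≐ times(succ(5), 7),  L ≐ app(zero, R).
Bind R := times(succ(5), 7); substituting into the remaining equation gives: L ≐ app(zero, times(succ(5), 7)).
Bind L := app(zero, times(succ(5), 7)).
MGU = { X2 ↦ 7, R ↦ times(succ(5), 7), L ↦ app(zero, times(succ(5), 7)) }, so L ↦ app(zero, times(succ(5), 7)).

app(zero, times(succ(5), 7))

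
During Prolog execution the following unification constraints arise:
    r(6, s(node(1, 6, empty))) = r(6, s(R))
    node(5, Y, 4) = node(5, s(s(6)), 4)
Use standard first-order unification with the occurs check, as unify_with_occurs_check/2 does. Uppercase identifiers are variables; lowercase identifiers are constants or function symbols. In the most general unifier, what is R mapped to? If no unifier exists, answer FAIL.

node(1, 6, empty)

Decompose r/2: 6 = 6,  s(node(1, 6, empty)) = s(R).
Delete trivial equation 6 = 6.
Decompose s/1: node(1, 6, empty) = R.
Bind R := node(1, 6, empty); no other remaining equation mentions R.
Decompose node/3: 5 = 5,  Y = s(s(6)),  4 = 4.
Delete trivial equation 5 = 5.
Bind Y := s(s(6)); no other remaining equation mentions Y.
Delete trivial equation 4 = 4.
MGU = { R ↦ node(1, 6, empty), Y ↦ s(s(6)) }, so R ↦ node(1, 6, empty).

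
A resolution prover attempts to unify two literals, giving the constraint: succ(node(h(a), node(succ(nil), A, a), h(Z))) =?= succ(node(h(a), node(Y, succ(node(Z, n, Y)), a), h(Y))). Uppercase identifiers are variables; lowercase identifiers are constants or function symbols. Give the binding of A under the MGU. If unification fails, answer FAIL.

Decompose succ/1: node(h(a), node(succ(nil), A, a), h(Z)) =?= node(h(a), node(Y, succ(node(Z, n, Y)), a), h(Y)).
Decompose node/3: h(a) =?= h(a),  node(succ(nil), A, a) =?= node(Y, succ(node(Z, n, Y)), a),  h(Z) =?= h(Y).
Delete trivial equation h(a) =?= h(a).
Decompose node/3: succ(nil) =?= Y,  A =?= succ(node(Z, n, Y)),  a =?= a.
Bind Y := succ(nil); substituting into the 2 remaining equations that mention Y gives: A =?= succ(node(Z, n, succ(nil))),  h(Z) =?= h(succ(nil)).
Bind A := succ(node(Z, n, succ(nil))); no other remaining equation mentions A.
Delete trivial equation a =?= a.
Decompose h/1: Z =?= succ(nil).
Bind Z := succ(nil). Substituting into the earlier binding gives A := succ(node(succ(nil), n, succ(nil))).
MGU = { Y := succ(nil), A := succ(node(succ(nil), n, succ(nil))), Z := succ(nil) }, so A := succ(node(succ(nil), n, succ(nil))).

succ(node(succ(nil), n, succ(nil)))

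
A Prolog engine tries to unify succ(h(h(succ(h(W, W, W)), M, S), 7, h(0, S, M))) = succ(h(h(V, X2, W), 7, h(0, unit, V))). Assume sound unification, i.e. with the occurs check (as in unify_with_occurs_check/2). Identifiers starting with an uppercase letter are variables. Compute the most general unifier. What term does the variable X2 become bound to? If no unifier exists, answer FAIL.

Decompose succ/1: h(h(succ(h(W, W, W)), M, S), 7, h(0, S, M)) = h(h(V, X2, W), 7, h(0, unit, V)).
Decompose h/3: h(succ(h(W, W, W)), M, S) = h(V, X2, W),  7 = 7,  h(0, S, M) = h(0, unit, V).
Decompose h/3: succ(h(W, W, W)) = V,  M = X2,  S = W.
Bind V := succ(h(W, W, W)); substituting into the one remaining equation that mentions V gives: h(0, S, M) = h(0, unit, succ(h(W, W, W))).
Bind M := X2; substituting into the one remaining equation that mentions M gives: h(0, S, X2) = h(0, unit, succ(h(W, W, W))).
Bind S := W; substituting into the one remaining equation that mentions S gives: h(0, W, X2) = h(0, unit, succ(h(W, W, W))).
Delete trivial equation 7 = 7.
Decompose h/3: 0 = 0,  W = unit,  X2 = succ(h(W, W, W)).
Delete trivial equation 0 = 0.
Bind W := unit; substituting into the remaining equation gives: X2 = succ(h(unit, unit, unit)). Substituting into the earlier bindings gives V := succ(h(unit, unit, unit)), S := unit.
Bind X2 := succ(h(unit, unit, unit)). Substituting into the earlier binding gives M := succ(h(unit, unit, unit)).
MGU = { V ↦ succ(h(unit, unit, unit)), M ↦ succ(h(unit, unit, unit)), S ↦ unit, W ↦ unit, X2 ↦ succ(h(unit, unit, unit)) }, so X2 ↦ succ(h(unit, unit, unit)).

succ(h(unit, unit, unit))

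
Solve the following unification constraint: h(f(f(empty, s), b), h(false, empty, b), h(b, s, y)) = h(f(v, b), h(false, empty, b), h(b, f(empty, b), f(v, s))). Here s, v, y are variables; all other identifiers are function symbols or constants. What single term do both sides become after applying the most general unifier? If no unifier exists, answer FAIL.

h(f(f(empty, f(empty, b)), b), h(false, empty, b), h(b, f(empty, b), f(f(empty, f(empty, b)), f(empty, b))))

Decompose h/3: f(f(empty, s), b) = f(v, b),  h(false, empty, b) = h(false, empty, b),  h(b, s, y) = h(b, f(empty, b), f(v, s)).
Decompose f/2: f(empty, s) = v,  b = b.
Bind v := f(empty, s); substituting into the one remaining equation that mentions v gives: h(b, s, y) = h(b, f(empty, b), f(f(empty, s), s)).
Delete trivial equation b = b.
Delete trivial equation h(false, empty, b) = h(false, empty, b).
Decompose h/3: b = b,  s = f(empty, b),  y = f(f(empty, s), s).
Delete trivial equation b = b.
Bind s := f(empty, b); substituting into the remaining equation gives: y = f(f(empty, f(empty, b)), f(empty, b)). Substituting into the earlier binding gives v := f(empty, f(empty, b)).
Bind y := f(f(empty, f(empty, b)), f(empty, b)).
Applying the MGU to either side gives h(f(f(empty, f(empty, b)), b), h(false, empty, b), h(b, f(empty, b), f(f(empty, f(empty, b)), f(empty, b)))).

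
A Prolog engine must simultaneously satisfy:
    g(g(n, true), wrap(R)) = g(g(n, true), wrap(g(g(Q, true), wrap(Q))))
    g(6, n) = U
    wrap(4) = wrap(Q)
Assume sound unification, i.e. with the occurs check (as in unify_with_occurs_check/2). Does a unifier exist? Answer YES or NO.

Decompose g/2: g(n, true) = g(n, true),  wrap(R) = wrap(g(g(Q, true), wrap(Q))).
Delete trivial equation g(n, true) = g(n, true).
Decompose wrap/1: R = g(g(Q, true), wrap(Q)).
Bind R := g(g(Q, true), wrap(Q)); no other remaining equation mentions R.
Bind U := g(6, n); no other remaining equation mentions U.
Decompose wrap/1: 4 = Q.
Bind Q := 4. Substituting into the earlier binding gives R := g(g(4, true), wrap(4)).
No equations remain and no clash or occurs-check failure arose, so a unifier exists.

YES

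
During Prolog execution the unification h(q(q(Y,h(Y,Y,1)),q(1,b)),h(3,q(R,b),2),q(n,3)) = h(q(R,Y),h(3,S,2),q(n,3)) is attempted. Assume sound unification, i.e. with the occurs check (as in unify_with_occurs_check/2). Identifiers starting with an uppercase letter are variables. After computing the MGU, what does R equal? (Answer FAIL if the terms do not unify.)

Decompose h/3: q(q(Y,h(Y,Y,1)),q(1,b)) = q(R,Y),  h(3,q(R,b),2) = h(3,S,2),  q(n,3) = q(n,3).
Decompose q/2: q(Y,h(Y,Y,1)) = R,  q(1,b) = Y.
Bind R := q(Y,h(Y,Y,1)); substituting into the one remaining equation that mentions R gives: h(3,q(q(Y,h(Y,Y,1)),b),2) = h(3,S,2).
Bind Y := q(1,b); substituting into the one remaining equation that mentions Y gives: h(3,q(q(q(1,b),h(q(1,b),q(1,b),1)),b),2) = h(3,S,2). Substituting into the earlier binding gives R := q(q(1,b),h(q(1,b),q(1,b),1)).
Decompose h/3: 3 = 3,  q(q(q(1,b),h(q(1,b),q(1,b),1)),b) = S,  2 = 2.
Delete trivial equation 3 = 3.
Bind S := q(q(q(1,b),h(q(1,b),q(1,b),1)),b); no other remaining equation mentions S.
Delete trivial equation 2 = 2.
Delete trivial equation q(n,3) = q(n,3).
MGU = { R = q(q(1,b),h(q(1,b),q(1,b),1)), Y = q(1,b), S = q(q(q(1,b),h(q(1,b),q(1,b),1)),b) }, so R = q(q(1,b),h(q(1,b),q(1,b),1)).

q(q(1,b),h(q(1,b),q(1,b),1))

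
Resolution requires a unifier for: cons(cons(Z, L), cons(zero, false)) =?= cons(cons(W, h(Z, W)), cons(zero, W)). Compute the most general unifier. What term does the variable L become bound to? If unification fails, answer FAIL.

Decompose cons/2: cons(Z, L) =?= cons(W, h(Z, W)),  cons(zero, false) =?= cons(zero, W).
Decompose cons/2: Z =?= W,  L =?= h(Z, W).
Bind Z := W; substituting into the one remaining equation that mentions Z gives: L =?= h(W, W).
Bind L := h(W, W); no other remaining equation mentions L.
Decompose cons/2: zero =?= zero,  false =?= W.
Delete trivial equation zero =?= zero.
Bind W := false. Substituting into the earlier bindings gives Z := false, L := h(false, false).
MGU = { Z -> false, L -> h(false, false), W -> false }, so L -> h(false, false).

h(false, false)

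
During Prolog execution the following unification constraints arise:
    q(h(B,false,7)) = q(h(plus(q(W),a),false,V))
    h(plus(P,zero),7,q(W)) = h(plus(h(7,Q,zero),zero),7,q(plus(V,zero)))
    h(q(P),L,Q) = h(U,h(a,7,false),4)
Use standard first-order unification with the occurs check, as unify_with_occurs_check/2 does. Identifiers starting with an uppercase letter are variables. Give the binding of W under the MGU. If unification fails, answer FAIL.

Decompose q/1: h(B,false,7) = h(plus(q(W),a),false,V).
Decompose h/3: B = plus(q(W),a),  false = false,  7 = V.
Bind B := plus(q(W),a); no other remaining equation mentions B.
Delete trivial equation false = false.
Bind V := 7; substituting into the one remaining equation that mentions V gives: h(plus(P,zero),7,q(W)) = h(plus(h(7,Q,zero),zero),7,q(plus(7,zero))).
Decompose h/3: plus(P,zero) = plus(h(7,Q,zero),zero),  7 = 7,  q(W) = q(plus(7,zero)).
Decompose plus/2: P = h(7,Q,zero),  zero = zero.
Bind P := h(7,Q,zero); substituting into the one remaining equation that mentions P gives: h(q(h(7,Q,zero)),L,Q) = h(U,h(a,7,false),4).
Delete trivial equation zero = zero.
Delete trivial equation 7 = 7.
Decompose q/1: W = plus(7,zero).
Bind W := plus(7,zero); no other remaining equation mentions W. Substituting into the earlier binding gives B := plus(q(plus(7,zero)),a).
Decompose h/3: q(h(7,Q,zero)) = U,  L = h(a,7,false),  Q = 4.
Bind U := q(h(7,Q,zero)); no other remaining equation mentions U.
Bind L := h(a,7,false); no other remaining equation mentions L.
Bind Q := 4. Substituting into the earlier bindings gives P := h(7,4,zero), U := q(h(7,4,zero)).
MGU = { B -> plus(q(plus(7,zero)),a), V -> 7, P -> h(7,4,zero), W -> plus(7,zero), U -> q(h(7,4,zero)), L -> h(a,7,false), Q -> 4 }, so W -> plus(7,zero).

plus(7,zero)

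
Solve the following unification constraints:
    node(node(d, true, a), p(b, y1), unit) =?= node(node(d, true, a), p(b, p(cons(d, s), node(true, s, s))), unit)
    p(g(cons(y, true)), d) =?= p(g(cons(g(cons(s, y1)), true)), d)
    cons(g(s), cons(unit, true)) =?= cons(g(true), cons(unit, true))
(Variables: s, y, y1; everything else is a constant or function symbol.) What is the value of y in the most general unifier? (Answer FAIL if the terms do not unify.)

Decompose node/3: node(d, true, a) =?= node(d, true, a),  p(b, y1) =?= p(b, p(cons(d, s), node(true, s, s))),  unit =?= unit.
Delete trivial equation node(d, true, a) =?= node(d, true, a).
Decompose p/2: b =?= b,  y1 =?= p(cons(d, s), node(true, s, s)).
Delete trivial equation b =?= b.
Bind y1 := p(cons(d, s), node(true, s, s)); substituting into the one remaining equation that mentions y1 gives: p(g(cons(y, true)), d) =?= p(g(cons(g(cons(s, p(cons(d, s), node(true, s, s)))), true)), d).
Delete trivial equation unit =?= unit.
Decompose p/2: g(cons(y, true)) =?= g(cons(g(cons(s, p(cons(d, s), node(true, s, s)))), true)),  d =?= d.
Decompose g/1: cons(y, true) =?= cons(g(cons(s, p(cons(d, s), node(true, s, s)))), true).
Decompose cons/2: y =?= g(cons(s, p(cons(d, s), node(true, s, s)))),  true =?= true.
Bind y := g(cons(s, p(cons(d, s), node(true, s, s)))); no other remaining equation mentions y.
Delete trivial equation true =?= true.
Delete trivial equation d =?= d.
Decompose cons/2: g(s) =?= g(true),  cons(unit, true) =?= cons(unit, true).
Decompose g/1: s =?= true.
Bind s := true; no other remaining equation mentions s. Substituting into the earlier bindings gives y1 := p(cons(d, true), node(true, true, true)), y := g(cons(true, p(cons(d, true), node(true, true, true)))).
Delete trivial equation cons(unit, true) =?= cons(unit, true).
MGU = { y1 -> p(cons(d, true), node(true, true, true)), y -> g(cons(true, p(cons(d, true), node(true, true, true)))), s -> true }, so y -> g(cons(true, p(cons(d, true), node(true, true, true)))).

g(cons(true, p(cons(d, true), node(true, true, true))))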